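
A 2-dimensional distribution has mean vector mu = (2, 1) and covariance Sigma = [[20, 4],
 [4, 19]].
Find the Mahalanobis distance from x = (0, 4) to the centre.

Step 1 — centre the observation: (x - mu) = (-2, 3).

Step 2 — invert Sigma. det(Sigma) = 20·19 - (4)² = 364.
  Sigma^{-1} = (1/det) · [[d, -b], [-b, a]] = [[0.0522, -0.011],
 [-0.011, 0.0549]].

Step 3 — form the quadratic (x - mu)^T · Sigma^{-1} · (x - mu):
  Sigma^{-1} · (x - mu) = (-0.1374, 0.1868).
  (x - mu)^T · [Sigma^{-1} · (x - mu)] = (-2)·(-0.1374) + (3)·(0.1868) = 0.8352.

Step 4 — take square root: d = √(0.8352) ≈ 0.9139.

d(x, mu) = √(0.8352) ≈ 0.9139


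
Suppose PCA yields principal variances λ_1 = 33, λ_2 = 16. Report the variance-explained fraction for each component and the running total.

Step 1 — total variance = trace(Sigma) = Σ λ_i = 33 + 16 = 49.

Step 2 — fraction explained by component i = λ_i / Σ λ:
  PC1: 33/49 = 0.6735
  PC2: 16/49 = 0.3265

Step 3 — cumulative fraction after k components = (λ_1 + ... + λ_k) / Σ λ:
  k = 1: 33/49 = 0.6735
  k = 2: (33 + 16)/49 = 49/49 = 1

Summary (fraction, with percent):

explained: PC1 0.6735 (67.35%), PC2 0.3265 (32.65%);  cumulative: 0.6735, 1


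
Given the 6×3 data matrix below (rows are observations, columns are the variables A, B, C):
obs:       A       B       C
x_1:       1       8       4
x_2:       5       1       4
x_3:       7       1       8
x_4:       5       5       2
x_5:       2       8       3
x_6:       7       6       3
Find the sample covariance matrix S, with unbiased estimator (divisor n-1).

Step 1 — column means:
  mean(A) = (1 + 5 + 7 + 5 + 2 + 7) / 6 = 27/6 = 4.5
  mean(B) = (8 + 1 + 1 + 5 + 8 + 6) / 6 = 29/6 = 4.8333
  mean(C) = (4 + 4 + 8 + 2 + 3 + 3) / 6 = 24/6 = 4

Step 2 — sample covariance S[i,j] = (1/(n-1)) · Σ_k (x_{k,i} - mean_i) · (x_{k,j} - mean_j), with n-1 = 5.
  S[A,A] = ((-3.5)·(-3.5) + (0.5)·(0.5) + (2.5)·(2.5) + (0.5)·(0.5) + (-2.5)·(-2.5) + (2.5)·(2.5)) / 5 = 31.5/5 = 6.3
  S[A,B] = ((-3.5)·(3.1667) + (0.5)·(-3.8333) + (2.5)·(-3.8333) + (0.5)·(0.1667) + (-2.5)·(3.1667) + (2.5)·(1.1667)) / 5 = -27.5/5 = -5.5
  S[A,C] = ((-3.5)·(0) + (0.5)·(0) + (2.5)·(4) + (0.5)·(-2) + (-2.5)·(-1) + (2.5)·(-1)) / 5 = 9/5 = 1.8
  S[B,B] = ((3.1667)·(3.1667) + (-3.8333)·(-3.8333) + (-3.8333)·(-3.8333) + (0.1667)·(0.1667) + (3.1667)·(3.1667) + (1.1667)·(1.1667)) / 5 = 50.8333/5 = 10.1667
  S[B,C] = ((3.1667)·(0) + (-3.8333)·(0) + (-3.8333)·(4) + (0.1667)·(-2) + (3.1667)·(-1) + (1.1667)·(-1)) / 5 = -20/5 = -4
  S[C,C] = ((0)·(0) + (0)·(0) + (4)·(4) + (-2)·(-2) + (-1)·(-1) + (-1)·(-1)) / 5 = 22/5 = 4.4

S is symmetric (S[j,i] = S[i,j]). Assembling:

S = [[6.3, -5.5, 1.8],
 [-5.5, 10.1667, -4],
 [1.8, -4, 4.4]]


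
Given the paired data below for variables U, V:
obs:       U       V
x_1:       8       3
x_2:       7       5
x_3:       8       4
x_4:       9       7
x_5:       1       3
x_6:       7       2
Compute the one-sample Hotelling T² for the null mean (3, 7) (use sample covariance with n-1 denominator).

Step 1 — sample mean vector:
  mean(U) = (8 + 7 + 8 + 9 + 1 + 7) / 6 = 40/6 = 6.6667
  mean(V) = (3 + 5 + 4 + 7 + 3 + 2) / 6 = 24/6 = 4
  x̄ = (6.6667, 4),  deviation x̄ - mu_0 = (6.6667, 4) - (3, 7) = (3.6667, -3).

Step 2 — sample covariance matrix, S[i,j] = (1/(n-1)) · Σ_k (x_{k,i} - mean_i) · (x_{k,j} - mean_j), divisor n-1 = 5:
  S[U,U] = ((1.3333)·(1.3333) + (0.3333)·(0.3333) + (1.3333)·(1.3333) + (2.3333)·(2.3333) + (-5.6667)·(-5.6667) + (0.3333)·(0.3333)) / 5 = 41.3333/5 = 8.2667
  S[U,V] = ((1.3333)·(-1) + (0.3333)·(1) + (1.3333)·(0) + (2.3333)·(3) + (-5.6667)·(-1) + (0.3333)·(-2)) / 5 = 11/5 = 2.2
  S[V,V] = ((-1)·(-1) + (1)·(1) + (0)·(0) + (3)·(3) + (-1)·(-1) + (-2)·(-2)) / 5 = 16/5 = 3.2
  S = [[8.2667, 2.2],
 [2.2, 3.2]].

Step 3 — invert S. det(S) = 8.2667·3.2 - (2.2)² = 21.6133.
  S^{-1} = (1/det) · [[d, -b], [-b, a]] = [[0.1481, -0.1018],
 [-0.1018, 0.3825]].

Step 4 — quadratic form (x̄ - mu_0)^T · S^{-1} · (x̄ - mu_0):
  S^{-1} · (x̄ - mu_0) = (0.8482, -1.5207),
  (x̄ - mu_0)^T · [...] = (3.6667)·(0.8482) + (-3)·(-1.5207) = 7.6722.

Step 5 — scale by n: T² = 6 · 7.6722 = 46.0333.

T² ≈ 46.0333


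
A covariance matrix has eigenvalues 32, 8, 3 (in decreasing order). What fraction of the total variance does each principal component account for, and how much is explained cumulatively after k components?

Step 1 — total variance = trace(Sigma) = Σ λ_i = 32 + 8 + 3 = 43.

Step 2 — fraction explained by component i = λ_i / Σ λ:
  PC1: 32/43 = 0.7442
  PC2: 8/43 = 0.186
  PC3: 3/43 = 0.0698

Step 3 — cumulative fraction after k components = (λ_1 + ... + λ_k) / Σ λ:
  k = 1: 32/43 = 0.7442
  k = 2: (32 + 8)/43 = 40/43 = 0.9302
  k = 3: (32 + 8 + 3)/43 = 43/43 = 1

Summary (fraction, with percent):

explained: PC1 0.7442 (74.42%), PC2 0.186 (18.6%), PC3 0.0698 (6.98%);  cumulative: 0.7442, 0.9302, 1


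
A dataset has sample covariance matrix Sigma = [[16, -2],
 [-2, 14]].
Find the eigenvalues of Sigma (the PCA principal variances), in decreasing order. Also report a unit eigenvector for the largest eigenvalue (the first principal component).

Step 1 — characteristic polynomial of 2×2 Sigma:
  det(Sigma - λI) = λ² - trace · λ + det = 0.
  trace = 16 + 14 = 30, det = 16·14 - (-2)² = 220.
Step 2 — discriminant:
  Δ = trace² - 4·det = 900 - 880 = 20.
Step 3 — eigenvalues:
  λ = (trace ± √Δ)/2 = (30 ± 4.4721)/2,
  λ_1 = 17.2361,  λ_2 = 12.7639.

Step 4 — unit eigenvector for λ_1: solve (Sigma - λ_1 I)v = 0. First row:
  (16 - 17.2361)·v_x + (-2)·v_y = 0, i.e. (-1.2361)·v_x + (-2)·v_y = 0,
  so v ∝ (b, λ_1 - a) = (-2, 1.2361); multiply by -1 so the first entry is positive: u = (2, -1.2361).
  ||u|| = √((2)² + (-1.2361)²) = √(5.5279) ≈ 2.3511,
  v_1 = u/||u|| ≈ (0.8507, -0.5257) (||v_1|| = 1).

λ_1 = 17.2361,  λ_2 = 12.7639;  v_1 ≈ (0.8507, -0.5257)


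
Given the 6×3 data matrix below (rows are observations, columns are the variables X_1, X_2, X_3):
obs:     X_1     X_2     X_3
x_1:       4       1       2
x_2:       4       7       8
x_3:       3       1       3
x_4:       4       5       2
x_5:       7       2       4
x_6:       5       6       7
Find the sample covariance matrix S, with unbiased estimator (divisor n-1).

Step 1 — column means:
  mean(X_1) = (4 + 4 + 3 + 4 + 7 + 5) / 6 = 27/6 = 4.5
  mean(X_2) = (1 + 7 + 1 + 5 + 2 + 6) / 6 = 22/6 = 3.6667
  mean(X_3) = (2 + 8 + 3 + 2 + 4 + 7) / 6 = 26/6 = 4.3333

Step 2 — sample covariance S[i,j] = (1/(n-1)) · Σ_k (x_{k,i} - mean_i) · (x_{k,j} - mean_j), with n-1 = 5.
  S[X_1,X_1] = ((-0.5)·(-0.5) + (-0.5)·(-0.5) + (-1.5)·(-1.5) + (-0.5)·(-0.5) + (2.5)·(2.5) + (0.5)·(0.5)) / 5 = 9.5/5 = 1.9
  S[X_1,X_2] = ((-0.5)·(-2.6667) + (-0.5)·(3.3333) + (-1.5)·(-2.6667) + (-0.5)·(1.3333) + (2.5)·(-1.6667) + (0.5)·(2.3333)) / 5 = 0/5 = 0
  S[X_1,X_3] = ((-0.5)·(-2.3333) + (-0.5)·(3.6667) + (-1.5)·(-1.3333) + (-0.5)·(-2.3333) + (2.5)·(-0.3333) + (0.5)·(2.6667)) / 5 = 3/5 = 0.6
  S[X_2,X_2] = ((-2.6667)·(-2.6667) + (3.3333)·(3.3333) + (-2.6667)·(-2.6667) + (1.3333)·(1.3333) + (-1.6667)·(-1.6667) + (2.3333)·(2.3333)) / 5 = 35.3333/5 = 7.0667
  S[X_2,X_3] = ((-2.6667)·(-2.3333) + (3.3333)·(3.6667) + (-2.6667)·(-1.3333) + (1.3333)·(-2.3333) + (-1.6667)·(-0.3333) + (2.3333)·(2.6667)) / 5 = 25.6667/5 = 5.1333
  S[X_3,X_3] = ((-2.3333)·(-2.3333) + (3.6667)·(3.6667) + (-1.3333)·(-1.3333) + (-2.3333)·(-2.3333) + (-0.3333)·(-0.3333) + (2.6667)·(2.6667)) / 5 = 33.3333/5 = 6.6667

S is symmetric (S[j,i] = S[i,j]). Assembling:

S = [[1.9, 0, 0.6],
 [0, 7.0667, 5.1333],
 [0.6, 5.1333, 6.6667]]


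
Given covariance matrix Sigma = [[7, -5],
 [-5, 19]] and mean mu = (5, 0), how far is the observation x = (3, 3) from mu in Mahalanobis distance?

Step 1 — centre the observation: (x - mu) = (-2, 3).

Step 2 — invert Sigma. det(Sigma) = 7·19 - (-5)² = 108.
  Sigma^{-1} = (1/det) · [[d, -b], [-b, a]] = [[0.1759, 0.0463],
 [0.0463, 0.0648]].

Step 3 — form the quadratic (x - mu)^T · Sigma^{-1} · (x - mu):
  Sigma^{-1} · (x - mu) = (-0.213, 0.1019).
  (x - mu)^T · [Sigma^{-1} · (x - mu)] = (-2)·(-0.213) + (3)·(0.1019) = 0.7315.

Step 4 — take square root: d = √(0.7315) ≈ 0.8553.

d(x, mu) = √(0.7315) ≈ 0.8553


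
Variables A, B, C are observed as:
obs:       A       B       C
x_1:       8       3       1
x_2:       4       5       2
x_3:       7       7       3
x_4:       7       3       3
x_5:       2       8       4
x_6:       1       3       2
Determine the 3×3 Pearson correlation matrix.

Step 1 — column means:
  mean(A) = (8 + 4 + 7 + 7 + 2 + 1) / 6 = 29/6 = 4.8333
  mean(B) = (3 + 5 + 7 + 3 + 8 + 3) / 6 = 29/6 = 4.8333
  mean(C) = (1 + 2 + 3 + 3 + 4 + 2) / 6 = 15/6 = 2.5

Step 2 — sample variances and covariances s[i,j] = (1/(n-1)) · Σ_k (x_{k,i} - mean_i) · (x_{k,j} - mean_j), with n-1 = 5:
  s[A,A] = ((3.1667)·(3.1667) + (-0.8333)·(-0.8333) + (2.1667)·(2.1667) + (2.1667)·(2.1667) + (-2.8333)·(-2.8333) + (-3.8333)·(-3.8333)) / 5 = 42.8333/5 = 8.5667
  s[A,B] = ((3.1667)·(-1.8333) + (-0.8333)·(0.1667) + (2.1667)·(2.1667) + (2.1667)·(-1.8333) + (-2.8333)·(3.1667) + (-3.8333)·(-1.8333)) / 5 = -7.1667/5 = -1.4333
  s[A,C] = ((3.1667)·(-1.5) + (-0.8333)·(-0.5) + (2.1667)·(0.5) + (2.1667)·(0.5) + (-2.8333)·(1.5) + (-3.8333)·(-0.5)) / 5 = -4.5/5 = -0.9
  s[B,B] = ((-1.8333)·(-1.8333) + (0.1667)·(0.1667) + (2.1667)·(2.1667) + (-1.8333)·(-1.8333) + (3.1667)·(3.1667) + (-1.8333)·(-1.8333)) / 5 = 24.8333/5 = 4.9667
  s[B,C] = ((-1.8333)·(-1.5) + (0.1667)·(-0.5) + (2.1667)·(0.5) + (-1.8333)·(0.5) + (3.1667)·(1.5) + (-1.8333)·(-0.5)) / 5 = 8.5/5 = 1.7
  s[C,C] = ((-1.5)·(-1.5) + (-0.5)·(-0.5) + (0.5)·(0.5) + (0.5)·(0.5) + (1.5)·(1.5) + (-0.5)·(-0.5)) / 5 = 5.5/5 = 1.1
  Sample standard deviations s_i = √(s[i,i]):
  s(A) = √(8.5667) = 2.9269
  s(B) = √(4.9667) = 2.2286
  s(C) = √(1.1) = 1.0488

Step 3 — r_{ij} = s_{ij} / (s_i · s_j):
  r[A,A] = 1 (diagonal).
  r[A,B] = -1.4333 / (2.9269 · 2.2286) = -1.4333 / 6.5229 = -0.2197
  r[A,C] = -0.9 / (2.9269 · 1.0488) = -0.9 / 3.0697 = -0.2932
  r[B,B] = 1 (diagonal).
  r[B,C] = 1.7 / (2.2286 · 1.0488) = 1.7 / 2.3374 = 0.7273
  r[C,C] = 1 (diagonal).

R is symmetric with unit diagonal. Assembling:

R = [[1, -0.2197, -0.2932],
 [-0.2197, 1, 0.7273],
 [-0.2932, 0.7273, 1]]


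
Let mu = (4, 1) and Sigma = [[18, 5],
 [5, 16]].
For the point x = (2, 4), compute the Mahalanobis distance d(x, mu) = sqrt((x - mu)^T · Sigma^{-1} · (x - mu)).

Step 1 — centre the observation: (x - mu) = (-2, 3).

Step 2 — invert Sigma. det(Sigma) = 18·16 - (5)² = 263.
  Sigma^{-1} = (1/det) · [[d, -b], [-b, a]] = [[0.0608, -0.019],
 [-0.019, 0.0684]].

Step 3 — form the quadratic (x - mu)^T · Sigma^{-1} · (x - mu):
  Sigma^{-1} · (x - mu) = (-0.1787, 0.2433).
  (x - mu)^T · [Sigma^{-1} · (x - mu)] = (-2)·(-0.1787) + (3)·(0.2433) = 1.0875.

Step 4 — take square root: d = √(1.0875) ≈ 1.0428.

d(x, mu) = √(1.0875) ≈ 1.0428


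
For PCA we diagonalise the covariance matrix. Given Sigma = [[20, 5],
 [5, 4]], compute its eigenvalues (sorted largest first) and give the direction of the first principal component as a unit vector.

Step 1 — characteristic polynomial of 2×2 Sigma:
  det(Sigma - λI) = λ² - trace · λ + det = 0.
  trace = 20 + 4 = 24, det = 20·4 - (5)² = 55.
Step 2 — discriminant:
  Δ = trace² - 4·det = 576 - 220 = 356.
Step 3 — eigenvalues:
  λ = (trace ± √Δ)/2 = (24 ± 18.868)/2,
  λ_1 = 21.434,  λ_2 = 2.566.

Step 4 — unit eigenvector for λ_1: solve (Sigma - λ_1 I)v = 0. First row:
  (20 - 21.434)·v_x + (5)·v_y = 0, i.e. (-1.434)·v_x + (5)·v_y = 0,
  so v ∝ (b, λ_1 - a) = (5, 1.434) = u.
  ||u|| = √((5)² + (1.434)²) = √(27.0563) ≈ 5.2016,
  v_1 = u/||u|| ≈ (0.9612, 0.2757) (||v_1|| = 1).

λ_1 = 21.434,  λ_2 = 2.566;  v_1 ≈ (0.9612, 0.2757)


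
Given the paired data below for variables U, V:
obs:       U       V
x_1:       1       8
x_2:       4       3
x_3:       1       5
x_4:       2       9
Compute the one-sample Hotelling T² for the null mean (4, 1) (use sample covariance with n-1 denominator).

Step 1 — sample mean vector:
  mean(U) = (1 + 4 + 1 + 2) / 4 = 8/4 = 2
  mean(V) = (8 + 3 + 5 + 9) / 4 = 25/4 = 6.25
  x̄ = (2, 6.25),  deviation x̄ - mu_0 = (2, 6.25) - (4, 1) = (-2, 5.25).

Step 2 — sample covariance matrix, S[i,j] = (1/(n-1)) · Σ_k (x_{k,i} - mean_i) · (x_{k,j} - mean_j), divisor n-1 = 3:
  S[U,U] = ((-1)·(-1) + (2)·(2) + (-1)·(-1) + (0)·(0)) / 3 = 6/3 = 2
  S[U,V] = ((-1)·(1.75) + (2)·(-3.25) + (-1)·(-1.25) + (0)·(2.75)) / 3 = -7/3 = -2.3333
  S[V,V] = ((1.75)·(1.75) + (-3.25)·(-3.25) + (-1.25)·(-1.25) + (2.75)·(2.75)) / 3 = 22.75/3 = 7.5833
  S = [[2, -2.3333],
 [-2.3333, 7.5833]].

Step 3 — invert S. det(S) = 2·7.5833 - (-2.3333)² = 9.7222.
  S^{-1} = (1/det) · [[d, -b], [-b, a]] = [[0.78, 0.24],
 [0.24, 0.2057]].

Step 4 — quadratic form (x̄ - mu_0)^T · S^{-1} · (x̄ - mu_0):
  S^{-1} · (x̄ - mu_0) = (-0.3, 0.6),
  (x̄ - mu_0)^T · [...] = (-2)·(-0.3) + (5.25)·(0.6) = 3.75.

Step 5 — scale by n: T² = 4 · 3.75 = 15.

T² ≈ 15


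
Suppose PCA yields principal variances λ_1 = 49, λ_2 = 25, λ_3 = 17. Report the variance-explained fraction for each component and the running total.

Step 1 — total variance = trace(Sigma) = Σ λ_i = 49 + 25 + 17 = 91.

Step 2 — fraction explained by component i = λ_i / Σ λ:
  PC1: 49/91 = 0.5385
  PC2: 25/91 = 0.2747
  PC3: 17/91 = 0.1868

Step 3 — cumulative fraction after k components = (λ_1 + ... + λ_k) / Σ λ:
  k = 1: 49/91 = 0.5385
  k = 2: (49 + 25)/91 = 74/91 = 0.8132
  k = 3: (49 + 25 + 17)/91 = 91/91 = 1

Summary (fraction, with percent):

explained: PC1 0.5385 (53.85%), PC2 0.2747 (27.47%), PC3 0.1868 (18.68%);  cumulative: 0.5385, 0.8132, 1


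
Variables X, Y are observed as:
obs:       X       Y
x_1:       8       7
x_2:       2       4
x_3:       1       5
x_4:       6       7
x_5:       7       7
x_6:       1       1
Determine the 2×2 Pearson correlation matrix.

Step 1 — column means:
  mean(X) = (8 + 2 + 1 + 6 + 7 + 1) / 6 = 25/6 = 4.1667
  mean(Y) = (7 + 4 + 5 + 7 + 7 + 1) / 6 = 31/6 = 5.1667

Step 2 — sample variances and covariances s[i,j] = (1/(n-1)) · Σ_k (x_{k,i} - mean_i) · (x_{k,j} - mean_j), with n-1 = 5:
  s[X,X] = ((3.8333)·(3.8333) + (-2.1667)·(-2.1667) + (-3.1667)·(-3.1667) + (1.8333)·(1.8333) + (2.8333)·(2.8333) + (-3.1667)·(-3.1667)) / 5 = 50.8333/5 = 10.1667
  s[X,Y] = ((3.8333)·(1.8333) + (-2.1667)·(-1.1667) + (-3.1667)·(-0.1667) + (1.8333)·(1.8333) + (2.8333)·(1.8333) + (-3.1667)·(-4.1667)) / 5 = 31.8333/5 = 6.3667
  s[Y,Y] = ((1.8333)·(1.8333) + (-1.1667)·(-1.1667) + (-0.1667)·(-0.1667) + (1.8333)·(1.8333) + (1.8333)·(1.8333) + (-4.1667)·(-4.1667)) / 5 = 28.8333/5 = 5.7667
  Sample standard deviations s_i = √(s[i,i]):
  s(X) = √(10.1667) = 3.1885
  s(Y) = √(5.7667) = 2.4014

Step 3 — r_{ij} = s_{ij} / (s_i · s_j):
  r[X,X] = 1 (diagonal).
  r[X,Y] = 6.3667 / (3.1885 · 2.4014) = 6.3667 / 7.6569 = 0.8315
  r[Y,Y] = 1 (diagonal).

R is symmetric with unit diagonal. Assembling:

R = [[1, 0.8315],
 [0.8315, 1]]


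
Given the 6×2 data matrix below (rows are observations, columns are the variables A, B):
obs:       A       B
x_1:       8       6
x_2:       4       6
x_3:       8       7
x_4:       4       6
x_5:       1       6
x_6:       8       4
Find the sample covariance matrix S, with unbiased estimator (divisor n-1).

Step 1 — column means:
  mean(A) = (8 + 4 + 8 + 4 + 1 + 8) / 6 = 33/6 = 5.5
  mean(B) = (6 + 6 + 7 + 6 + 6 + 4) / 6 = 35/6 = 5.8333

Step 2 — sample covariance S[i,j] = (1/(n-1)) · Σ_k (x_{k,i} - mean_i) · (x_{k,j} - mean_j), with n-1 = 5.
  S[A,A] = ((2.5)·(2.5) + (-1.5)·(-1.5) + (2.5)·(2.5) + (-1.5)·(-1.5) + (-4.5)·(-4.5) + (2.5)·(2.5)) / 5 = 43.5/5 = 8.7
  S[A,B] = ((2.5)·(0.1667) + (-1.5)·(0.1667) + (2.5)·(1.1667) + (-1.5)·(0.1667) + (-4.5)·(0.1667) + (2.5)·(-1.8333)) / 5 = -2.5/5 = -0.5
  S[B,B] = ((0.1667)·(0.1667) + (0.1667)·(0.1667) + (1.1667)·(1.1667) + (0.1667)·(0.1667) + (0.1667)·(0.1667) + (-1.8333)·(-1.8333)) / 5 = 4.8333/5 = 0.9667

S is symmetric (S[j,i] = S[i,j]). Assembling:

S = [[8.7, -0.5],
 [-0.5, 0.9667]]


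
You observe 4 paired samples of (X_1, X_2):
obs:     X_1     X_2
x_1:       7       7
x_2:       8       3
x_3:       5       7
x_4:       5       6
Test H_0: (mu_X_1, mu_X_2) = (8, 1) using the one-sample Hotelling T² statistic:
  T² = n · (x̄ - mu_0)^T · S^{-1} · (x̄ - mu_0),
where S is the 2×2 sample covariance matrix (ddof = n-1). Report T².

Step 1 — sample mean vector:
  mean(X_1) = (7 + 8 + 5 + 5) / 4 = 25/4 = 6.25
  mean(X_2) = (7 + 3 + 7 + 6) / 4 = 23/4 = 5.75
  x̄ = (6.25, 5.75),  deviation x̄ - mu_0 = (6.25, 5.75) - (8, 1) = (-1.75, 4.75).

Step 2 — sample covariance matrix, S[i,j] = (1/(n-1)) · Σ_k (x_{k,i} - mean_i) · (x_{k,j} - mean_j), divisor n-1 = 3:
  S[X_1,X_1] = ((0.75)·(0.75) + (1.75)·(1.75) + (-1.25)·(-1.25) + (-1.25)·(-1.25)) / 3 = 6.75/3 = 2.25
  S[X_1,X_2] = ((0.75)·(1.25) + (1.75)·(-2.75) + (-1.25)·(1.25) + (-1.25)·(0.25)) / 3 = -5.75/3 = -1.9167
  S[X_2,X_2] = ((1.25)·(1.25) + (-2.75)·(-2.75) + (1.25)·(1.25) + (0.25)·(0.25)) / 3 = 10.75/3 = 3.5833
  S = [[2.25, -1.9167],
 [-1.9167, 3.5833]].

Step 3 — invert S. det(S) = 2.25·3.5833 - (-1.9167)² = 4.3889.
  S^{-1} = (1/det) · [[d, -b], [-b, a]] = [[0.8165, 0.4367],
 [0.4367, 0.5127]].

Step 4 — quadratic form (x̄ - mu_0)^T · S^{-1} · (x̄ - mu_0):
  S^{-1} · (x̄ - mu_0) = (0.6456, 1.6709),
  (x̄ - mu_0)^T · [...] = (-1.75)·(0.6456) + (4.75)·(1.6709) = 6.807.

Step 5 — scale by n: T² = 4 · 6.807 = 27.2278.

T² ≈ 27.2278


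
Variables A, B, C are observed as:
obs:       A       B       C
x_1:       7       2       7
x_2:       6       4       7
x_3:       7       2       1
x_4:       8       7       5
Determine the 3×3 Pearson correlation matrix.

Step 1 — column means:
  mean(A) = (7 + 6 + 7 + 8) / 4 = 28/4 = 7
  mean(B) = (2 + 4 + 2 + 7) / 4 = 15/4 = 3.75
  mean(C) = (7 + 7 + 1 + 5) / 4 = 20/4 = 5

Step 2 — sample variances and covariances s[i,j] = (1/(n-1)) · Σ_k (x_{k,i} - mean_i) · (x_{k,j} - mean_j), with n-1 = 3:
  s[A,A] = ((0)·(0) + (-1)·(-1) + (0)·(0) + (1)·(1)) / 3 = 2/3 = 0.6667
  s[A,B] = ((0)·(-1.75) + (-1)·(0.25) + (0)·(-1.75) + (1)·(3.25)) / 3 = 3/3 = 1
  s[A,C] = ((0)·(2) + (-1)·(2) + (0)·(-4) + (1)·(0)) / 3 = -2/3 = -0.6667
  s[B,B] = ((-1.75)·(-1.75) + (0.25)·(0.25) + (-1.75)·(-1.75) + (3.25)·(3.25)) / 3 = 16.75/3 = 5.5833
  s[B,C] = ((-1.75)·(2) + (0.25)·(2) + (-1.75)·(-4) + (3.25)·(0)) / 3 = 4/3 = 1.3333
  s[C,C] = ((2)·(2) + (2)·(2) + (-4)·(-4) + (0)·(0)) / 3 = 24/3 = 8
  Sample standard deviations s_i = √(s[i,i]):
  s(A) = √(0.6667) = 0.8165
  s(B) = √(5.5833) = 2.3629
  s(C) = √(8) = 2.8284

Step 3 — r_{ij} = s_{ij} / (s_i · s_j):
  r[A,A] = 1 (diagonal).
  r[A,B] = 1 / (0.8165 · 2.3629) = 1 / 1.9293 = 0.5183
  r[A,C] = -0.6667 / (0.8165 · 2.8284) = -0.6667 / 2.3094 = -0.2887
  r[B,B] = 1 (diagonal).
  r[B,C] = 1.3333 / (2.3629 · 2.8284) = 1.3333 / 6.6833 = 0.1995
  r[C,C] = 1 (diagonal).

R is symmetric with unit diagonal. Assembling:

R = [[1, 0.5183, -0.2887],
 [0.5183, 1, 0.1995],
 [-0.2887, 0.1995, 1]]


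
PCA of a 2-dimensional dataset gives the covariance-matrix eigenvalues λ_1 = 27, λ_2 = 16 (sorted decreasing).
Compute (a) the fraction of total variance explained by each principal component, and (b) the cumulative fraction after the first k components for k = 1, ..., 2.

Step 1 — total variance = trace(Sigma) = Σ λ_i = 27 + 16 = 43.

Step 2 — fraction explained by component i = λ_i / Σ λ:
  PC1: 27/43 = 0.6279
  PC2: 16/43 = 0.3721

Step 3 — cumulative fraction after k components = (λ_1 + ... + λ_k) / Σ λ:
  k = 1: 27/43 = 0.6279
  k = 2: (27 + 16)/43 = 43/43 = 1

Summary (fraction, with percent):

explained: PC1 0.6279 (62.79%), PC2 0.3721 (37.21%);  cumulative: 0.6279, 1


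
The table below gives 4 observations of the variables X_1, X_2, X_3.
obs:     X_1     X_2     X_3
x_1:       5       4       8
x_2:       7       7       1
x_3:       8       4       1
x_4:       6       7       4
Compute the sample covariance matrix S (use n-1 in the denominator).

Step 1 — column means:
  mean(X_1) = (5 + 7 + 8 + 6) / 4 = 26/4 = 6.5
  mean(X_2) = (4 + 7 + 4 + 7) / 4 = 22/4 = 5.5
  mean(X_3) = (8 + 1 + 1 + 4) / 4 = 14/4 = 3.5

Step 2 — sample covariance S[i,j] = (1/(n-1)) · Σ_k (x_{k,i} - mean_i) · (x_{k,j} - mean_j), with n-1 = 3.
  S[X_1,X_1] = ((-1.5)·(-1.5) + (0.5)·(0.5) + (1.5)·(1.5) + (-0.5)·(-0.5)) / 3 = 5/3 = 1.6667
  S[X_1,X_2] = ((-1.5)·(-1.5) + (0.5)·(1.5) + (1.5)·(-1.5) + (-0.5)·(1.5)) / 3 = 0/3 = 0
  S[X_1,X_3] = ((-1.5)·(4.5) + (0.5)·(-2.5) + (1.5)·(-2.5) + (-0.5)·(0.5)) / 3 = -12/3 = -4
  S[X_2,X_2] = ((-1.5)·(-1.5) + (1.5)·(1.5) + (-1.5)·(-1.5) + (1.5)·(1.5)) / 3 = 9/3 = 3
  S[X_2,X_3] = ((-1.5)·(4.5) + (1.5)·(-2.5) + (-1.5)·(-2.5) + (1.5)·(0.5)) / 3 = -6/3 = -2
  S[X_3,X_3] = ((4.5)·(4.5) + (-2.5)·(-2.5) + (-2.5)·(-2.5) + (0.5)·(0.5)) / 3 = 33/3 = 11

S is symmetric (S[j,i] = S[i,j]). Assembling:

S = [[1.6667, 0, -4],
 [0, 3, -2],
 [-4, -2, 11]]


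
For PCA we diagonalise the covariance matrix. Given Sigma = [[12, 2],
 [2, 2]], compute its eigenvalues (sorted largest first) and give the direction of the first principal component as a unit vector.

Step 1 — characteristic polynomial of 2×2 Sigma:
  det(Sigma - λI) = λ² - trace · λ + det = 0.
  trace = 12 + 2 = 14, det = 12·2 - (2)² = 20.
Step 2 — discriminant:
  Δ = trace² - 4·det = 196 - 80 = 116.
Step 3 — eigenvalues:
  λ = (trace ± √Δ)/2 = (14 ± 10.7703)/2,
  λ_1 = 12.3852,  λ_2 = 1.6148.

Step 4 — unit eigenvector for λ_1: solve (Sigma - λ_1 I)v = 0. First row:
  (12 - 12.3852)·v_x + (2)·v_y = 0, i.e. (-0.3852)·v_x + (2)·v_y = 0,
  so v ∝ (b, λ_1 - a) = (2, 0.3852) = u.
  ||u|| = √((2)² + (0.3852)²) = √(4.1484) ≈ 2.0368,
  v_1 = u/||u|| ≈ (0.982, 0.1891) (||v_1|| = 1).

λ_1 = 12.3852,  λ_2 = 1.6148;  v_1 ≈ (0.982, 0.1891)


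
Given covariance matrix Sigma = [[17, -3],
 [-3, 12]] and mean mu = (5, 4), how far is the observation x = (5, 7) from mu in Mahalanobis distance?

Step 1 — centre the observation: (x - mu) = (0, 3).

Step 2 — invert Sigma. det(Sigma) = 17·12 - (-3)² = 195.
  Sigma^{-1} = (1/det) · [[d, -b], [-b, a]] = [[0.0615, 0.0154],
 [0.0154, 0.0872]].

Step 3 — form the quadratic (x - mu)^T · Sigma^{-1} · (x - mu):
  Sigma^{-1} · (x - mu) = (0.0462, 0.2615).
  (x - mu)^T · [Sigma^{-1} · (x - mu)] = (0)·(0.0462) + (3)·(0.2615) = 0.7846.

Step 4 — take square root: d = √(0.7846) ≈ 0.8858.

d(x, mu) = √(0.7846) ≈ 0.8858


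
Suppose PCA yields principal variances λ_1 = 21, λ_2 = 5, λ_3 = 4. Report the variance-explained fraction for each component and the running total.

Step 1 — total variance = trace(Sigma) = Σ λ_i = 21 + 5 + 4 = 30.

Step 2 — fraction explained by component i = λ_i / Σ λ:
  PC1: 21/30 = 0.7
  PC2: 5/30 = 0.1667
  PC3: 4/30 = 0.1333

Step 3 — cumulative fraction after k components = (λ_1 + ... + λ_k) / Σ λ:
  k = 1: 21/30 = 0.7
  k = 2: (21 + 5)/30 = 26/30 = 0.8667
  k = 3: (21 + 5 + 4)/30 = 30/30 = 1

Summary (fraction, with percent):

explained: PC1 0.7 (70%), PC2 0.1667 (16.67%), PC3 0.1333 (13.33%);  cumulative: 0.7, 0.8667, 1


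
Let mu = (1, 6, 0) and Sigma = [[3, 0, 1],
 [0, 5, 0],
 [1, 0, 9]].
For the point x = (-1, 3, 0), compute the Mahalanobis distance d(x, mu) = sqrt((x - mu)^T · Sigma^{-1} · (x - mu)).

Step 1 — centre the observation: (x - mu) = (-2, -3, 0).

Step 2 — invert Sigma (cofactor / det for 3×3, or solve directly):
  Sigma^{-1} = [[0.3462, 0, -0.0385],
 [0, 0.2, 0],
 [-0.0385, 0, 0.1154]].

Step 3 — form the quadratic (x - mu)^T · Sigma^{-1} · (x - mu):
  Sigma^{-1} · (x - mu) = (-0.6923, -0.6, 0.0769).
  (x - mu)^T · [Sigma^{-1} · (x - mu)] = (-2)·(-0.6923) + (-3)·(-0.6) + (0)·(0.0769) = 3.1846.

Step 4 — take square root: d = √(3.1846) ≈ 1.7845.

d(x, mu) = √(3.1846) ≈ 1.7845


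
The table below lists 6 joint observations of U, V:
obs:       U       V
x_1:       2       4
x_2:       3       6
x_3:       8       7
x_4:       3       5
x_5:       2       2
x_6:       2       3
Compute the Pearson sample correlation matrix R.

Step 1 — column means:
  mean(U) = (2 + 3 + 8 + 3 + 2 + 2) / 6 = 20/6 = 3.3333
  mean(V) = (4 + 6 + 7 + 5 + 2 + 3) / 6 = 27/6 = 4.5

Step 2 — sample variances and covariances s[i,j] = (1/(n-1)) · Σ_k (x_{k,i} - mean_i) · (x_{k,j} - mean_j), with n-1 = 5:
  s[U,U] = ((-1.3333)·(-1.3333) + (-0.3333)·(-0.3333) + (4.6667)·(4.6667) + (-0.3333)·(-0.3333) + (-1.3333)·(-1.3333) + (-1.3333)·(-1.3333)) / 5 = 27.3333/5 = 5.4667
  s[U,V] = ((-1.3333)·(-0.5) + (-0.3333)·(1.5) + (4.6667)·(2.5) + (-0.3333)·(0.5) + (-1.3333)·(-2.5) + (-1.3333)·(-1.5)) / 5 = 17/5 = 3.4
  s[V,V] = ((-0.5)·(-0.5) + (1.5)·(1.5) + (2.5)·(2.5) + (0.5)·(0.5) + (-2.5)·(-2.5) + (-1.5)·(-1.5)) / 5 = 17.5/5 = 3.5
  Sample standard deviations s_i = √(s[i,i]):
  s(U) = √(5.4667) = 2.3381
  s(V) = √(3.5) = 1.8708

Step 3 — r_{ij} = s_{ij} / (s_i · s_j):
  r[U,U] = 1 (diagonal).
  r[U,V] = 3.4 / (2.3381 · 1.8708) = 3.4 / 4.3742 = 0.7773
  r[V,V] = 1 (diagonal).

R is symmetric with unit diagonal. Assembling:

R = [[1, 0.7773],
 [0.7773, 1]]


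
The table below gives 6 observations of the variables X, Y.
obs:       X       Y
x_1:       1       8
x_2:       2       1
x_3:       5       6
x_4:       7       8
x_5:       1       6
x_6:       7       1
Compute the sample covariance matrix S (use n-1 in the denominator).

Step 1 — column means:
  mean(X) = (1 + 2 + 5 + 7 + 1 + 7) / 6 = 23/6 = 3.8333
  mean(Y) = (8 + 1 + 6 + 8 + 6 + 1) / 6 = 30/6 = 5

Step 2 — sample covariance S[i,j] = (1/(n-1)) · Σ_k (x_{k,i} - mean_i) · (x_{k,j} - mean_j), with n-1 = 5.
  S[X,X] = ((-2.8333)·(-2.8333) + (-1.8333)·(-1.8333) + (1.1667)·(1.1667) + (3.1667)·(3.1667) + (-2.8333)·(-2.8333) + (3.1667)·(3.1667)) / 5 = 40.8333/5 = 8.1667
  S[X,Y] = ((-2.8333)·(3) + (-1.8333)·(-4) + (1.1667)·(1) + (3.1667)·(3) + (-2.8333)·(1) + (3.1667)·(-4)) / 5 = -6/5 = -1.2
  S[Y,Y] = ((3)·(3) + (-4)·(-4) + (1)·(1) + (3)·(3) + (1)·(1) + (-4)·(-4)) / 5 = 52/5 = 10.4

S is symmetric (S[j,i] = S[i,j]). Assembling:

S = [[8.1667, -1.2],
 [-1.2, 10.4]]


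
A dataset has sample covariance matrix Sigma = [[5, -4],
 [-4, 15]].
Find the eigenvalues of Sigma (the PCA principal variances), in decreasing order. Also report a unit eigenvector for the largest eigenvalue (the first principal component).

Step 1 — characteristic polynomial of 2×2 Sigma:
  det(Sigma - λI) = λ² - trace · λ + det = 0.
  trace = 5 + 15 = 20, det = 5·15 - (-4)² = 59.
Step 2 — discriminant:
  Δ = trace² - 4·det = 400 - 236 = 164.
Step 3 — eigenvalues:
  λ = (trace ± √Δ)/2 = (20 ± 12.8062)/2,
  λ_1 = 16.4031,  λ_2 = 3.5969.

Step 4 — unit eigenvector for λ_1: solve (Sigma - λ_1 I)v = 0. First row:
  (5 - 16.4031)·v_x + (-4)·v_y = 0, i.e. (-11.4031)·v_x + (-4)·v_y = 0,
  so v ∝ (b, λ_1 - a) = (-4, 11.4031); multiply by -1 so the first entry is positive: u = (4, -11.4031).
  ||u|| = √((4)² + (-11.4031)²) = √(146.0312) ≈ 12.0843,
  v_1 = u/||u|| ≈ (0.331, -0.9436) (||v_1|| = 1).

λ_1 = 16.4031,  λ_2 = 3.5969;  v_1 ≈ (0.331, -0.9436)


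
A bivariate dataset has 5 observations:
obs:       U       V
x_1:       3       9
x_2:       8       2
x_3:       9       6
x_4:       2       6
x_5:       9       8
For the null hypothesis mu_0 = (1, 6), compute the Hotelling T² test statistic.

Step 1 — sample mean vector:
  mean(U) = (3 + 8 + 9 + 2 + 9) / 5 = 31/5 = 6.2
  mean(V) = (9 + 2 + 6 + 6 + 8) / 5 = 31/5 = 6.2
  x̄ = (6.2, 6.2),  deviation x̄ - mu_0 = (6.2, 6.2) - (1, 6) = (5.2, 0.2).

Step 2 — sample covariance matrix, S[i,j] = (1/(n-1)) · Σ_k (x_{k,i} - mean_i) · (x_{k,j} - mean_j), divisor n-1 = 4:
  S[U,U] = ((-3.2)·(-3.2) + (1.8)·(1.8) + (2.8)·(2.8) + (-4.2)·(-4.2) + (2.8)·(2.8)) / 4 = 46.8/4 = 11.7
  S[U,V] = ((-3.2)·(2.8) + (1.8)·(-4.2) + (2.8)·(-0.2) + (-4.2)·(-0.2) + (2.8)·(1.8)) / 4 = -11.2/4 = -2.8
  S[V,V] = ((2.8)·(2.8) + (-4.2)·(-4.2) + (-0.2)·(-0.2) + (-0.2)·(-0.2) + (1.8)·(1.8)) / 4 = 28.8/4 = 7.2
  S = [[11.7, -2.8],
 [-2.8, 7.2]].

Step 3 — invert S. det(S) = 11.7·7.2 - (-2.8)² = 76.4.
  S^{-1} = (1/det) · [[d, -b], [-b, a]] = [[0.0942, 0.0366],
 [0.0366, 0.1531]].

Step 4 — quadratic form (x̄ - mu_0)^T · S^{-1} · (x̄ - mu_0):
  S^{-1} · (x̄ - mu_0) = (0.4974, 0.2212),
  (x̄ - mu_0)^T · [...] = (5.2)·(0.4974) + (0.2)·(0.2212) = 2.6306.

Step 5 — scale by n: T² = 5 · 2.6306 = 13.1531.

T² ≈ 13.1531


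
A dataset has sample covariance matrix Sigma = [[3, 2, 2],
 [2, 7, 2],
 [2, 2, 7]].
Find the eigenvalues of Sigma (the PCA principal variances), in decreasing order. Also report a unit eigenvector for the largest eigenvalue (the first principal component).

Step 1 — characteristic polynomial p(λ) = det(λI - Sigma) = λ³ - tr·λ² + c_1·λ - det, where tr = trace, c_1 = sum of the principal 2×2 minors, det = det(Sigma):
  tr = 3 + 7 + 7 = 17,
  c_1 = (3·7 - (2)²) + (3·7 - (2)²) + (7·7 - (2)²) = 17 + 17 + 45 = 79,
  det = 3·(7·7 - (2)²) - (2)·((2)·7 - (2)·(2)) + (2)·((2)·(2) - 7·(2)) = 3·(45) - (2)·(10) + (2)·(-10) = 95.
  So p(λ) = λ³ - 17λ² + 79λ - 95.
Step 2 — look for an integer root (rational root theorem: any rational root is an integer divisor of 95). Testing λ = 5:
  p(5) = 125 - 425 + 395 - 95 = 0  ✓
  Dividing out (λ - 5): p(λ) = (λ - 5)(λ² - 12λ + 19).
Step 3 — remaining eigenvalues from the quadratic λ² - 12λ + 19 = 0:
  Δ = 12² - 4·19 = 144 - 76 = 68,  λ = (12 ± √68)/2 = (12 ± 8.2462)/2 ≈ 10.1231 or 1.8769.
  Sorted: λ_1 = 10.1231,  λ_2 = 5,  λ_3 = 1.8769  (check: sum = 17 = tr ✓).

Step 4 — unit eigenvector for λ_1 ≈ 10.1231: v spans the null space of (Sigma - λ_1 I), whose rows are
  r_1 = (-7.1231, 2, 2),  r_2 = (2, -3.1231, 2),  r_3 = (2, 2, -3.1231).
  v is orthogonal to every row, so take v ∝ r_1 × r_2 = ((2)·(2) - (2)·(-3.1231), (2)·(2) - (-7.1231)·(2), (-7.1231)·(-3.1231) - (2)·(2)) ≈ (10.2462, 18.2462, 18.2462).
  Let u = (10.2462, 18.2462, 18.2462).
  ||u|| = √((10.2462)² + (18.2462)² + (18.2462)²) = √(770.8333) ≈ 27.7639,  v_1 = u/||u|| ≈ (0.369, 0.6572, 0.6572) (||v_1|| = 1).

λ_1 = 10.1231,  λ_2 = 5,  λ_3 = 1.8769;  v_1 ≈ (0.369, 0.6572, 0.6572)


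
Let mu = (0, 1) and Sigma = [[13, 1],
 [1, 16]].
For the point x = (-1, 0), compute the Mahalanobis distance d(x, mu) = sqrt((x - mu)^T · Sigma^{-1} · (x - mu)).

Step 1 — centre the observation: (x - mu) = (-1, -1).

Step 2 — invert Sigma. det(Sigma) = 13·16 - (1)² = 207.
  Sigma^{-1} = (1/det) · [[d, -b], [-b, a]] = [[0.0773, -0.0048],
 [-0.0048, 0.0628]].

Step 3 — form the quadratic (x - mu)^T · Sigma^{-1} · (x - mu):
  Sigma^{-1} · (x - mu) = (-0.0725, -0.058).
  (x - mu)^T · [Sigma^{-1} · (x - mu)] = (-1)·(-0.0725) + (-1)·(-0.058) = 0.1304.

Step 4 — take square root: d = √(0.1304) ≈ 0.3612.

d(x, mu) = √(0.1304) ≈ 0.3612


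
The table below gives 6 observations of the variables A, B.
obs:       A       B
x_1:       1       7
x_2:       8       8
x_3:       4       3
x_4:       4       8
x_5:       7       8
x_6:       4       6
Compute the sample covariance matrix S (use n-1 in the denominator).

Step 1 — column means:
  mean(A) = (1 + 8 + 4 + 4 + 7 + 4) / 6 = 28/6 = 4.6667
  mean(B) = (7 + 8 + 3 + 8 + 8 + 6) / 6 = 40/6 = 6.6667

Step 2 — sample covariance S[i,j] = (1/(n-1)) · Σ_k (x_{k,i} - mean_i) · (x_{k,j} - mean_j), with n-1 = 5.
  S[A,A] = ((-3.6667)·(-3.6667) + (3.3333)·(3.3333) + (-0.6667)·(-0.6667) + (-0.6667)·(-0.6667) + (2.3333)·(2.3333) + (-0.6667)·(-0.6667)) / 5 = 31.3333/5 = 6.2667
  S[A,B] = ((-3.6667)·(0.3333) + (3.3333)·(1.3333) + (-0.6667)·(-3.6667) + (-0.6667)·(1.3333) + (2.3333)·(1.3333) + (-0.6667)·(-0.6667)) / 5 = 8.3333/5 = 1.6667
  S[B,B] = ((0.3333)·(0.3333) + (1.3333)·(1.3333) + (-3.6667)·(-3.6667) + (1.3333)·(1.3333) + (1.3333)·(1.3333) + (-0.6667)·(-0.6667)) / 5 = 19.3333/5 = 3.8667

S is symmetric (S[j,i] = S[i,j]). Assembling:

S = [[6.2667, 1.6667],
 [1.6667, 3.8667]]


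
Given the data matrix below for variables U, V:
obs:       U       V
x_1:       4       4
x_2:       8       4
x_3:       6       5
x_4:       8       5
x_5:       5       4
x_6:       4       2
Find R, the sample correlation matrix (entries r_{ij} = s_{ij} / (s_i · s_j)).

Step 1 — column means:
  mean(U) = (4 + 8 + 6 + 8 + 5 + 4) / 6 = 35/6 = 5.8333
  mean(V) = (4 + 4 + 5 + 5 + 4 + 2) / 6 = 24/6 = 4

Step 2 — sample variances and covariances s[i,j] = (1/(n-1)) · Σ_k (x_{k,i} - mean_i) · (x_{k,j} - mean_j), with n-1 = 5:
  s[U,U] = ((-1.8333)·(-1.8333) + (2.1667)·(2.1667) + (0.1667)·(0.1667) + (2.1667)·(2.1667) + (-0.8333)·(-0.8333) + (-1.8333)·(-1.8333)) / 5 = 16.8333/5 = 3.3667
  s[U,V] = ((-1.8333)·(0) + (2.1667)·(0) + (0.1667)·(1) + (2.1667)·(1) + (-0.8333)·(0) + (-1.8333)·(-2)) / 5 = 6/5 = 1.2
  s[V,V] = ((0)·(0) + (0)·(0) + (1)·(1) + (1)·(1) + (0)·(0) + (-2)·(-2)) / 5 = 6/5 = 1.2
  Sample standard deviations s_i = √(s[i,i]):
  s(U) = √(3.3667) = 1.8348
  s(V) = √(1.2) = 1.0954

Step 3 — r_{ij} = s_{ij} / (s_i · s_j):
  r[U,U] = 1 (diagonal).
  r[U,V] = 1.2 / (1.8348 · 1.0954) = 1.2 / 2.01 = 0.597
  r[V,V] = 1 (diagonal).

R is symmetric with unit diagonal. Assembling:

R = [[1, 0.597],
 [0.597, 1]]


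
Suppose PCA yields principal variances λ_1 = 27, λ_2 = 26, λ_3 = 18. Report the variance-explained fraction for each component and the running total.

Step 1 — total variance = trace(Sigma) = Σ λ_i = 27 + 26 + 18 = 71.

Step 2 — fraction explained by component i = λ_i / Σ λ:
  PC1: 27/71 = 0.3803
  PC2: 26/71 = 0.3662
  PC3: 18/71 = 0.2535

Step 3 — cumulative fraction after k components = (λ_1 + ... + λ_k) / Σ λ:
  k = 1: 27/71 = 0.3803
  k = 2: (27 + 26)/71 = 53/71 = 0.7465
  k = 3: (27 + 26 + 18)/71 = 71/71 = 1

Summary (fraction, with percent):

explained: PC1 0.3803 (38.03%), PC2 0.3662 (36.62%), PC3 0.2535 (25.35%);  cumulative: 0.3803, 0.7465, 1


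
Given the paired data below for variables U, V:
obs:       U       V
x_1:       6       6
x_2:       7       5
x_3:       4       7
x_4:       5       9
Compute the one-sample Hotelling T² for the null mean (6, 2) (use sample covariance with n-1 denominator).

Step 1 — sample mean vector:
  mean(U) = (6 + 7 + 4 + 5) / 4 = 22/4 = 5.5
  mean(V) = (6 + 5 + 7 + 9) / 4 = 27/4 = 6.75
  x̄ = (5.5, 6.75),  deviation x̄ - mu_0 = (5.5, 6.75) - (6, 2) = (-0.5, 4.75).

Step 2 — sample covariance matrix, S[i,j] = (1/(n-1)) · Σ_k (x_{k,i} - mean_i) · (x_{k,j} - mean_j), divisor n-1 = 3:
  S[U,U] = ((0.5)·(0.5) + (1.5)·(1.5) + (-1.5)·(-1.5) + (-0.5)·(-0.5)) / 3 = 5/3 = 1.6667
  S[U,V] = ((0.5)·(-0.75) + (1.5)·(-1.75) + (-1.5)·(0.25) + (-0.5)·(2.25)) / 3 = -4.5/3 = -1.5
  S[V,V] = ((-0.75)·(-0.75) + (-1.75)·(-1.75) + (0.25)·(0.25) + (2.25)·(2.25)) / 3 = 8.75/3 = 2.9167
  S = [[1.6667, -1.5],
 [-1.5, 2.9167]].

Step 3 — invert S. det(S) = 1.6667·2.9167 - (-1.5)² = 2.6111.
  S^{-1} = (1/det) · [[d, -b], [-b, a]] = [[1.117, 0.5745],
 [0.5745, 0.6383]].

Step 4 — quadratic form (x̄ - mu_0)^T · S^{-1} · (x̄ - mu_0):
  S^{-1} · (x̄ - mu_0) = (2.1702, 2.7447),
  (x̄ - mu_0)^T · [...] = (-0.5)·(2.1702) + (4.75)·(2.7447) = 11.9521.

Step 5 — scale by n: T² = 4 · 11.9521 = 47.8085.

T² ≈ 47.8085


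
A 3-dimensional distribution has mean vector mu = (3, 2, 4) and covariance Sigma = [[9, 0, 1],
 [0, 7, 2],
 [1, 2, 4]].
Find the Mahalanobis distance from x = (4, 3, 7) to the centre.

Step 1 — centre the observation: (x - mu) = (1, 1, 3).

Step 2 — invert Sigma (cofactor / det for 3×3, or solve directly):
  Sigma^{-1} = [[0.1148, 0.0096, -0.0335],
 [0.0096, 0.1675, -0.0861],
 [-0.0335, -0.0861, 0.3014]].

Step 3 — form the quadratic (x - mu)^T · Sigma^{-1} · (x - mu):
  Sigma^{-1} · (x - mu) = (0.0239, -0.0813, 0.7847).
  (x - mu)^T · [Sigma^{-1} · (x - mu)] = (1)·(0.0239) + (1)·(-0.0813) + (3)·(0.7847) = 2.2967.

Step 4 — take square root: d = √(2.2967) ≈ 1.5155.

d(x, mu) = √(2.2967) ≈ 1.5155


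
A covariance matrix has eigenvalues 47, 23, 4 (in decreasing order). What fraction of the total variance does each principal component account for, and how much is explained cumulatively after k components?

Step 1 — total variance = trace(Sigma) = Σ λ_i = 47 + 23 + 4 = 74.

Step 2 — fraction explained by component i = λ_i / Σ λ:
  PC1: 47/74 = 0.6351
  PC2: 23/74 = 0.3108
  PC3: 4/74 = 0.0541

Step 3 — cumulative fraction after k components = (λ_1 + ... + λ_k) / Σ λ:
  k = 1: 47/74 = 0.6351
  k = 2: (47 + 23)/74 = 70/74 = 0.9459
  k = 3: (47 + 23 + 4)/74 = 74/74 = 1

Summary (fraction, with percent):

explained: PC1 0.6351 (63.51%), PC2 0.3108 (31.08%), PC3 0.0541 (5.41%);  cumulative: 0.6351, 0.9459, 1


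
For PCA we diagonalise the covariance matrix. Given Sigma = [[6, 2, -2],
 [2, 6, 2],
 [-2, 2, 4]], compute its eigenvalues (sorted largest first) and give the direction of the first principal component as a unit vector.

Step 1 — characteristic polynomial p(λ) = det(λI - Sigma) = λ³ - tr·λ² + c_1·λ - det, where tr = trace, c_1 = sum of the principal 2×2 minors, det = det(Sigma):
  tr = 6 + 6 + 4 = 16,
  c_1 = (6·6 - (2)²) + (6·4 - (-2)²) + (6·4 - (2)²) = 32 + 20 + 20 = 72,
  det = 6·(6·4 - (2)²) - (2)·((2)·4 - (2)·(-2)) + (-2)·((2)·(2) - 6·(-2)) = 6·(20) - (2)·(12) + (-2)·(16) = 64.
  So p(λ) = λ³ - 16λ² + 72λ - 64.
Step 2 — look for an integer root (rational root theorem: any rational root is an integer divisor of 64). Testing λ = 8:
  p(8) = 512 - 1024 + 576 - 64 = 0  ✓
  Dividing out (λ - 8): p(λ) = (λ - 8)(λ² - 8λ + 8).
Step 3 — remaining eigenvalues from the quadratic λ² - 8λ + 8 = 0:
  Δ = 8² - 4·8 = 64 - 32 = 32,  λ = (8 ± √32)/2 = (8 ± 5.6569)/2 ≈ 6.8284 or 1.1716.
  Sorted: λ_1 = 8,  λ_2 = 6.8284,  λ_3 = 1.1716  (check: sum = 16 = tr ✓).

Step 4 — unit eigenvector for λ_1 = 8: v spans the null space of (Sigma - λ_1 I), whose rows are
  r_1 = (-2, 2, -2),  r_2 = (2, -2, 2),  r_3 = (-2, 2, -4).
  v is orthogonal to every row, so take v ∝ r_1 × r_3 = ((2)·(-4) - (-2)·(2), (-2)·(-2) - (-2)·(-4), (-2)·(2) - (2)·(-2)) = (-4, -4, 0).
  Rescale (divide by 4; multiply by -1 so the first nonzero entry is positive): u = (1, 1, 0).
  ||u|| = √((1)² + (1)² + (0)²) = √(2) ≈ 1.4142,  v_1 = u/||u|| ≈ (0.7071, 0.7071, 0) (||v_1|| = 1).

λ_1 = 8,  λ_2 = 6.8284,  λ_3 = 1.1716;  v_1 ≈ (0.7071, 0.7071, 0)


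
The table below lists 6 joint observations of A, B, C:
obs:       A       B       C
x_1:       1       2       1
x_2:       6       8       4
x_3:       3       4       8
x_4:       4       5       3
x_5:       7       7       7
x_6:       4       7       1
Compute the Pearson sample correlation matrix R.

Step 1 — column means:
  mean(A) = (1 + 6 + 3 + 4 + 7 + 4) / 6 = 25/6 = 4.1667
  mean(B) = (2 + 8 + 4 + 5 + 7 + 7) / 6 = 33/6 = 5.5
  mean(C) = (1 + 4 + 8 + 3 + 7 + 1) / 6 = 24/6 = 4

Step 2 — sample variances and covariances s[i,j] = (1/(n-1)) · Σ_k (x_{k,i} - mean_i) · (x_{k,j} - mean_j), with n-1 = 5:
  s[A,A] = ((-3.1667)·(-3.1667) + (1.8333)·(1.8333) + (-1.1667)·(-1.1667) + (-0.1667)·(-0.1667) + (2.8333)·(2.8333) + (-0.1667)·(-0.1667)) / 5 = 22.8333/5 = 4.5667
  s[A,B] = ((-3.1667)·(-3.5) + (1.8333)·(2.5) + (-1.1667)·(-1.5) + (-0.1667)·(-0.5) + (2.8333)·(1.5) + (-0.1667)·(1.5)) / 5 = 21.5/5 = 4.3
  s[A,C] = ((-3.1667)·(-3) + (1.8333)·(0) + (-1.1667)·(4) + (-0.1667)·(-1) + (2.8333)·(3) + (-0.1667)·(-3)) / 5 = 14/5 = 2.8
  s[B,B] = ((-3.5)·(-3.5) + (2.5)·(2.5) + (-1.5)·(-1.5) + (-0.5)·(-0.5) + (1.5)·(1.5) + (1.5)·(1.5)) / 5 = 25.5/5 = 5.1
  s[B,C] = ((-3.5)·(-3) + (2.5)·(0) + (-1.5)·(4) + (-0.5)·(-1) + (1.5)·(3) + (1.5)·(-3)) / 5 = 5/5 = 1
  s[C,C] = ((-3)·(-3) + (0)·(0) + (4)·(4) + (-1)·(-1) + (3)·(3) + (-3)·(-3)) / 5 = 44/5 = 8.8
  Sample standard deviations s_i = √(s[i,i]):
  s(A) = √(4.5667) = 2.137
  s(B) = √(5.1) = 2.2583
  s(C) = √(8.8) = 2.9665

Step 3 — r_{ij} = s_{ij} / (s_i · s_j):
  r[A,A] = 1 (diagonal).
  r[A,B] = 4.3 / (2.137 · 2.2583) = 4.3 / 4.826 = 0.891
  r[A,C] = 2.8 / (2.137 · 2.9665) = 2.8 / 6.3393 = 0.4417
  r[B,B] = 1 (diagonal).
  r[B,C] = 1 / (2.2583 · 2.9665) = 1 / 6.6993 = 0.1493
  r[C,C] = 1 (diagonal).

R is symmetric with unit diagonal. Assembling:

R = [[1, 0.891, 0.4417],
 [0.891, 1, 0.1493],
 [0.4417, 0.1493, 1]]
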